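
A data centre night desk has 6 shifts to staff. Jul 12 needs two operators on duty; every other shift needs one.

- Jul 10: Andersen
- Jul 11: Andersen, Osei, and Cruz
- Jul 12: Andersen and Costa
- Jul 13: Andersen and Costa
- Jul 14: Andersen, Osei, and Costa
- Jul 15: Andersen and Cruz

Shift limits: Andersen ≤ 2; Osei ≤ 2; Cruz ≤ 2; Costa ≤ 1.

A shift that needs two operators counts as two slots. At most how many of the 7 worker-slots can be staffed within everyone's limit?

Total capacity across all operators is 2+2+2+1 = 7, and 7 slots are needed, so at most 7 can be filled.
Shifts {Jul 10, Jul 12, Jul 13} need 4 slots but only Andersen and Costa are available for them, supplying at most 3 — so at least 1 slot must go unfilled.
An assignment achieving 6: Jul 10→Andersen, Jul 11→Osei, Jul 12→Andersen+Costa, Jul 14→Osei, Jul 15→Cruz.
Loads: Andersen 2/2, Osei 2/2, Cruz 1/2, Costa 1/1.

6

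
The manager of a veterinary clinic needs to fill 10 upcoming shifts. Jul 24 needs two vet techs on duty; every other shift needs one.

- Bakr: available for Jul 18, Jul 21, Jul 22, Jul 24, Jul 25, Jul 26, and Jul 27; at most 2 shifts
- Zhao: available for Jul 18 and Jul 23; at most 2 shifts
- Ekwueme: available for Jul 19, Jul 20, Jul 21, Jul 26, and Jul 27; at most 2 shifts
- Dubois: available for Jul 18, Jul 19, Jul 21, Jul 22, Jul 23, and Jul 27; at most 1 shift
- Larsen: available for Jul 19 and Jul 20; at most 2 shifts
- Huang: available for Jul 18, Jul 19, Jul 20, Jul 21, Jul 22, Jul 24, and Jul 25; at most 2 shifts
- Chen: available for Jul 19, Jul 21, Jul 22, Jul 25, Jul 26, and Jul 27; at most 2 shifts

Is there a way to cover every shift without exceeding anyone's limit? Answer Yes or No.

Jul 24 can only be covered by Bakr and Huang, so that assignment is forced.
One valid schedule: Jul 18→Zhao, Jul 19→Larsen, Jul 20→Ekwueme, Jul 21→Huang, Jul 22→Dubois, Jul 23→Zhao, Jul 24→Bakr+Huang, Jul 25→Bakr, Jul 26→Ekwueme, Jul 27→Chen.
Loads: Bakr 2/2, Zhao 2/2, Ekwueme 2/2, Dubois 1/1, Larsen 1/2, Huang 2/2, Chen 1/2 — all within limits.

Yes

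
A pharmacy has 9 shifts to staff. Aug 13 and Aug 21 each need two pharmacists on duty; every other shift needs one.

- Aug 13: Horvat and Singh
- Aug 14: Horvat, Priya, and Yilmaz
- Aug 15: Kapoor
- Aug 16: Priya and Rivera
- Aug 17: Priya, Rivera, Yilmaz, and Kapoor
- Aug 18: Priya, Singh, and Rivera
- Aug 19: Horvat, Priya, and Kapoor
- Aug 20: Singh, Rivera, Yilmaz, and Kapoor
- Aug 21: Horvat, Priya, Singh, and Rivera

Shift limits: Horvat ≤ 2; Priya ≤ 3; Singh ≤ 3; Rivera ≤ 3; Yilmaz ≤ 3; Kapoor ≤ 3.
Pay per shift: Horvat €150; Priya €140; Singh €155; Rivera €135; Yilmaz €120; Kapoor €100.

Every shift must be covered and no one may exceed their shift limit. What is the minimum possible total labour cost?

€1390

Aug 13 can only be covered by Horvat and Singh, so that assignment is forced.
Aug 15 can only be covered by Kapoor, so that assignment is forced.
Picking the cheapest available pharmacist for each shift independently would cost €1370, but that ignores the shift limits.
An optimal schedule: Aug 13→Horvat+Singh, Aug 14→Yilmaz, Aug 15→Kapoor, Aug 16→Rivera, Aug 17→Kapoor, Aug 18→Rivera, Aug 19→Kapoor, Aug 20→Yilmaz, Aug 21→Rivera+Priya.
Total: 150 + 155 + 120 + 100 + 135 + 100 + 135 + 100 + 120 + 135 + 140 = €1390.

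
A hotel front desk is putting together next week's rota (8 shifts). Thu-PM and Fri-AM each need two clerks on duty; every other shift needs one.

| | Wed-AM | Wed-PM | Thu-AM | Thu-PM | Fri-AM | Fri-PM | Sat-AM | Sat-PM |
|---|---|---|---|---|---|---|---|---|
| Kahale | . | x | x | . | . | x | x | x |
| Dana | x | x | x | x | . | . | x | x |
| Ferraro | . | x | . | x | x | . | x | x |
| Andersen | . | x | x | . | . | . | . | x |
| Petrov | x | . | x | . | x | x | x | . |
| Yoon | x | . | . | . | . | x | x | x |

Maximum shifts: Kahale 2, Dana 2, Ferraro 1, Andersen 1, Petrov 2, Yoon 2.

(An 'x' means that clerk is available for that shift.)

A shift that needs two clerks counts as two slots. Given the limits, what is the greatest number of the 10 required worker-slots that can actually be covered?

Total capacity across all clerks is 2+2+1+1+2+2 = 10, and 10 slots are needed, so at most 10 can be filled.
Shifts {Thu-PM, Fri-AM} need 4 slots but only Dana, Ferraro, and Petrov are available for them, supplying at most 3 — so at least 1 slot must go unfilled.
An assignment achieving 9: Wed-AM→Dana, Wed-PM→Kahale, Thu-AM→Andersen, Thu-PM→Dana+Ferraro, Fri-AM→Petrov, Fri-PM→Kahale, Sat-AM→Petrov, Sat-PM→Yoon.
Loads: Kahale 2/2, Dana 2/2, Ferraro 1/1, Andersen 1/1, Petrov 2/2, Yoon 1/2.

9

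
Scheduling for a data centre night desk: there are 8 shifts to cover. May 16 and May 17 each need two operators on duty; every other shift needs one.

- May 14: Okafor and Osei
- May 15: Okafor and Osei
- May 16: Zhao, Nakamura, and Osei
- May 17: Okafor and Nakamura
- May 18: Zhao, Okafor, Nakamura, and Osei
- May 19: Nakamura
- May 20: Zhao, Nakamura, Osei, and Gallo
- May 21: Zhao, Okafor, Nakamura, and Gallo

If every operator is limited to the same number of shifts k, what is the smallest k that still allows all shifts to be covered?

2

With 5 operators and 10 worker-slots to fill, someone must work at least ⌈10/5⌉ = 2 shifts, so k ≥ 2.
k = 2 works: May 14→Okafor, May 15→Osei, May 16→Zhao+Osei, May 17→Okafor+Nakamura, May 18→Zhao, May 19→Nakamura, May 20→Gallo, May 21→Gallo.
Loads: Zhao 2, Okafor 2, Nakamura 2, Osei 2, Gallo 2 — all ≤ 2.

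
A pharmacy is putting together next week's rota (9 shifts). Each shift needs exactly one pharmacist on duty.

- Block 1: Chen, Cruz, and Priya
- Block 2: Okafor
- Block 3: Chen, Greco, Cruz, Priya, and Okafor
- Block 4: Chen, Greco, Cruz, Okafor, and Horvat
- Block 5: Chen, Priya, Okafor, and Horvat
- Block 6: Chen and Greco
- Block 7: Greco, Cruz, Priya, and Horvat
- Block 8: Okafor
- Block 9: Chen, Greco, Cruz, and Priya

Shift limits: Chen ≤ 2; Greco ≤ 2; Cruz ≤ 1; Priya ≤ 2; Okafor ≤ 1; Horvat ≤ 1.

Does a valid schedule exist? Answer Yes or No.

No

Total capacity is 9 and 9 slots are needed, so capacity alone doesn't rule it out.
Shifts {Block 2, Block 8} need 2 worker-slots in total, but the pharmacists available for any of those shifts (Okafor) can supply at most 1 among them. So no valid schedule exists.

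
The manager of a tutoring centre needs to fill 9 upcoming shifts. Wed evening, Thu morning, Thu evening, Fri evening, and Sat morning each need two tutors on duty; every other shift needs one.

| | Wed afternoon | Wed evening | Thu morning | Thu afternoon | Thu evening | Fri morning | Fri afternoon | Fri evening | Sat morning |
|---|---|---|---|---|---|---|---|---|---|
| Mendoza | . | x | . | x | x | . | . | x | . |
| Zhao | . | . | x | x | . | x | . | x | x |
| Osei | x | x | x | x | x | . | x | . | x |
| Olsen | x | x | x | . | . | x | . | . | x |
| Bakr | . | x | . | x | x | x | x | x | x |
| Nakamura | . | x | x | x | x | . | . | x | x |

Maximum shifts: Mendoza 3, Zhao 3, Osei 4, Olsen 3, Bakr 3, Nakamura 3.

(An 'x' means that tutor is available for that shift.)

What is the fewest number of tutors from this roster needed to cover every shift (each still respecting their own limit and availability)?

5

14 slots to fill and no one can take more than 4, so at least ⌈14/4⌉ = 4 tutors are needed.
Any 4 tutors together have capacity at most 4+3+3+3 = 13 < 14 slots, so 4 can never suffice.
Mendoza, Zhao, Osei, Olsen, and Bakr alone can cover everything: Wed afternoon→Osei, Wed evening→Olsen+Bakr, Thu morning→Zhao+Osei, Thu afternoon→Mendoza, Thu evening→Mendoza+Osei, Fri morning→Zhao, Fri afternoon→Osei, Fri evening→Mendoza+Zhao, Sat morning→Olsen+Bakr.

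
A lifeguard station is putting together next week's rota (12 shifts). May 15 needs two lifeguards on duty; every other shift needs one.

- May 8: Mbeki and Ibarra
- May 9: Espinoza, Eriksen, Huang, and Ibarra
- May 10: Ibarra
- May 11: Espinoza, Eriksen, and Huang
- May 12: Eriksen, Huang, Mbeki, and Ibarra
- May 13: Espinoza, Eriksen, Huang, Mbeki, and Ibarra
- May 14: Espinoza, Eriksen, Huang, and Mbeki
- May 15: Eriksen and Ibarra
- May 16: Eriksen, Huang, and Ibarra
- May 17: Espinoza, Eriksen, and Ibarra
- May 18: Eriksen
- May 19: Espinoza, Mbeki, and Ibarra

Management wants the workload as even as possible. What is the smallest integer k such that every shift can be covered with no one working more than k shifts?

With 5 lifeguards and 13 worker-slots to fill, someone must work at least ⌈13/5⌉ = 3 shifts, so k ≥ 3.
k = 3 works: May 8→Mbeki, May 9→Huang, May 10→Ibarra, May 11→Espinoza, May 12→Huang, May 13→Mbeki, May 14→Huang, May 15→Eriksen+Ibarra, May 16→Eriksen, May 17→Espinoza, May 18→Eriksen, May 19→Espinoza.
Loads: Espinoza 3, Eriksen 3, Huang 3, Mbeki 2, Ibarra 2 — all ≤ 3.

3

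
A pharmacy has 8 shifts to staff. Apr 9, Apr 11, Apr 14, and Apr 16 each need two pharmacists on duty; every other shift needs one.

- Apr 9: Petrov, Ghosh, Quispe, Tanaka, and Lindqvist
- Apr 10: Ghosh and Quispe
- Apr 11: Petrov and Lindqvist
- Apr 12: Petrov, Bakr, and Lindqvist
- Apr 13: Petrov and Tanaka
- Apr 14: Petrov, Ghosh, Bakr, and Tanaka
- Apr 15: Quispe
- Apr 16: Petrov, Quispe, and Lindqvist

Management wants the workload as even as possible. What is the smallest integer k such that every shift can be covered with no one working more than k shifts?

With 6 pharmacists and 12 worker-slots to fill, someone must work at least ⌈12/6⌉ = 2 shifts, so k ≥ 2.
k = 2 works: Apr 9→Ghosh+Tanaka, Apr 10→Ghosh, Apr 11→Petrov+Lindqvist, Apr 12→Bakr, Apr 13→Petrov, Apr 14→Bakr+Tanaka, Apr 15→Quispe, Apr 16→Quispe+Lindqvist.
Loads: Petrov 2, Ghosh 2, Bakr 2, Quispe 2, Tanaka 2, Lindqvist 2 — all ≤ 2.

2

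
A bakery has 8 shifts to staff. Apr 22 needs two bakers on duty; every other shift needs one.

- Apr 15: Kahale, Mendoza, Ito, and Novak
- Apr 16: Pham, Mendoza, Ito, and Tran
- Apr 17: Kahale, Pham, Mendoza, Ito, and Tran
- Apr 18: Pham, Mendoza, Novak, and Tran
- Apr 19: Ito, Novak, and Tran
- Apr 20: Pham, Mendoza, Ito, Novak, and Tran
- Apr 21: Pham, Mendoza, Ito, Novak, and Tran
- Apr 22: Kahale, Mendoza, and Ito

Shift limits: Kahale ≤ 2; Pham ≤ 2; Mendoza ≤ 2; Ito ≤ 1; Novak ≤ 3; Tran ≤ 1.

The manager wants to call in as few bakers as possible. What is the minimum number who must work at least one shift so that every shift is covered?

4

9 slots to fill and no one can take more than 3, so at least ⌈9/3⌉ = 3 bakers are needed.
Any 3 bakers together have capacity at most 3+2+2 = 7 < 9 slots, so 3 can never suffice.
Kahale, Pham, Mendoza, and Novak alone can cover everything: Apr 15→Kahale, Apr 16→Pham, Apr 17→Pham, Apr 18→Mendoza, Apr 19→Novak, Apr 20→Novak, Apr 21→Novak, Apr 22→Kahale+Mendoza.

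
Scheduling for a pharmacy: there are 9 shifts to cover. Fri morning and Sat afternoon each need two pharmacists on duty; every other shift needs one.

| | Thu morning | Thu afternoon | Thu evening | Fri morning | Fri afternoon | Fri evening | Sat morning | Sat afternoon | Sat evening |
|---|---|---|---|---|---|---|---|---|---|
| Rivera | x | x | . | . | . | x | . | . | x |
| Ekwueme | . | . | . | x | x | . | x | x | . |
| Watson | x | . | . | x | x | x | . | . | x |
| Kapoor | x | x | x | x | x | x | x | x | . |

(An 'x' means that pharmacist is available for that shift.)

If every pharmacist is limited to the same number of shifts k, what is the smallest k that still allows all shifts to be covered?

3

With 4 pharmacists and 11 worker-slots to fill, someone must work at least ⌈11/4⌉ = 3 shifts, so k ≥ 3.
k = 3 works: Thu morning→Rivera, Thu afternoon→Rivera, Thu evening→Kapoor, Fri morning→Ekwueme+Watson, Fri afternoon→Watson, Fri evening→Watson, Sat morning→Ekwueme, Sat afternoon→Ekwueme+Kapoor, Sat evening→Rivera.
Loads: Rivera 3, Ekwueme 3, Watson 3, Kapoor 2 — all ≤ 3.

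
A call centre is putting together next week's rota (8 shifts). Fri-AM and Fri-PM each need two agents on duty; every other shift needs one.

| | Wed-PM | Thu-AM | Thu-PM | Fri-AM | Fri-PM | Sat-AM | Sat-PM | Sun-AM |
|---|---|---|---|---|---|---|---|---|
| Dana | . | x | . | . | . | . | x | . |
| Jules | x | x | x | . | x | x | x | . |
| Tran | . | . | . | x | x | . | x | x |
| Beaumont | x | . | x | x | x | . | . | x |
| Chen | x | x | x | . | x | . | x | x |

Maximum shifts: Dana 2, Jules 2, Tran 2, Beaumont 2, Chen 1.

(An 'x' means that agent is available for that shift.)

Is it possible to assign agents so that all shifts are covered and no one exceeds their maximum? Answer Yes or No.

Total capacity is 2+2+2+2+1 = 9 but 10 worker-slots are needed — infeasible.

No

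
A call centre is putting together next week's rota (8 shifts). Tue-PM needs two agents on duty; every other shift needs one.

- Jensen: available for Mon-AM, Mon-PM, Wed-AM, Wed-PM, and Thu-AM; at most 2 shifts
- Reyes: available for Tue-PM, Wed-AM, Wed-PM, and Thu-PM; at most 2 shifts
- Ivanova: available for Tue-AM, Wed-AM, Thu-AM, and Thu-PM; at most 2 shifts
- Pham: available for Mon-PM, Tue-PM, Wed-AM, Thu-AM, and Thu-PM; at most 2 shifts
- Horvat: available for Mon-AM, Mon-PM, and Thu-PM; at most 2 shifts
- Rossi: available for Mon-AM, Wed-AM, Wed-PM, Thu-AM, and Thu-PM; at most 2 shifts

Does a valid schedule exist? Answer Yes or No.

Tue-AM can only be covered by Ivanova, so that assignment is forced.
Tue-PM can only be covered by Reyes and Pham, so that assignment is forced.
One valid schedule: Mon-AM→Jensen, Mon-PM→Jensen, Tue-AM→Ivanova, Tue-PM→Reyes+Pham, Wed-AM→Pham, Wed-PM→Reyes, Thu-AM→Ivanova, Thu-PM→Horvat.
Loads: Jensen 2/2, Reyes 2/2, Ivanova 2/2, Pham 2/2, Horvat 1/2, Rossi 0/2 — all within limits.

Yes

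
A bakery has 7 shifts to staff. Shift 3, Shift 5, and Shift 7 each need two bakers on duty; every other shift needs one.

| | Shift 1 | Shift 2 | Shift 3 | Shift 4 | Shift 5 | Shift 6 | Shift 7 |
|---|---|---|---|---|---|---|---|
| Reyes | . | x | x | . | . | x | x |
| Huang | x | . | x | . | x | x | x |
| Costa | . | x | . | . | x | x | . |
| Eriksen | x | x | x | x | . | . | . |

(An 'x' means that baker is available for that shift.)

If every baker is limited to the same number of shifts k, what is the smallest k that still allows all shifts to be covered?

With 4 bakers and 10 worker-slots to fill, someone must work at least ⌈10/4⌉ = 3 shifts, so k ≥ 3.
k = 3 works: Shift 1→Huang, Shift 2→Reyes, Shift 3→Reyes+Eriksen, Shift 4→Eriksen, Shift 5→Huang+Costa, Shift 6→Costa, Shift 7→Reyes+Huang.
Loads: Reyes 3, Huang 3, Costa 2, Eriksen 2 — all ≤ 3.

3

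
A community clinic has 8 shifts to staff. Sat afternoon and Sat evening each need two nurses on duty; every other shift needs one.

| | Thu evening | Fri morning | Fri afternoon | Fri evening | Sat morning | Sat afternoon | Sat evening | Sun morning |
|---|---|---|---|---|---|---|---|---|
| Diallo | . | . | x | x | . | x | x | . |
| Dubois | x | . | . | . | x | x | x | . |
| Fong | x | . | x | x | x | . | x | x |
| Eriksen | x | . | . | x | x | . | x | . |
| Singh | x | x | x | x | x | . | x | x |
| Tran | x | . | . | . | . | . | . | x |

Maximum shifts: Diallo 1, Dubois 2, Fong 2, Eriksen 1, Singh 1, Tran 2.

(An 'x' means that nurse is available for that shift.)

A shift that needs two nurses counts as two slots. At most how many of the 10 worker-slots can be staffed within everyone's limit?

9

Total capacity across all nurses is 1+2+2+1+1+2 = 9, and 10 slots are needed, so at most 9 can be filled.
An assignment achieving 9: Thu evening→Tran, Fri morning→Singh, Fri afternoon→Fong, Fri evening→Fong, Sat morning→Dubois, Sat afternoon→Diallo+Dubois, Sat evening→Eriksen, Sun morning→Tran.
Loads: Diallo 1/1, Dubois 2/2, Fong 2/2, Eriksen 1/1, Singh 1/1, Tran 2/2.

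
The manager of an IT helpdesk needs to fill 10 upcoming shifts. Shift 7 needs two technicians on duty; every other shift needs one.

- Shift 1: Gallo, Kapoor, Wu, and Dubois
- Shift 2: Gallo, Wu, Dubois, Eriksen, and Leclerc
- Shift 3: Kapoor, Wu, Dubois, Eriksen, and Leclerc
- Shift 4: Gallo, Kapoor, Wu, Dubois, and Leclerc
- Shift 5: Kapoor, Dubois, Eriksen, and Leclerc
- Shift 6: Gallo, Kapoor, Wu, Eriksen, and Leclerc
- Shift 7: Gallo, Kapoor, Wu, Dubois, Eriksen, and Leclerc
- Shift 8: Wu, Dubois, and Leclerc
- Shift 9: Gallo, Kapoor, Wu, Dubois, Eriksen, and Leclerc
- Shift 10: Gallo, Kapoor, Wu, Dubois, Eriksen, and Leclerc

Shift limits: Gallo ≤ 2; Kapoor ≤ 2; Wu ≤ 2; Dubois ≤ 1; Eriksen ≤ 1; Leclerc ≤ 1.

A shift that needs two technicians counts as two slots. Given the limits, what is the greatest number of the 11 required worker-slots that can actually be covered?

Total capacity across all technicians is 2+2+2+1+1+1 = 9, and 11 slots are needed, so at most 9 can be filled.
An assignment achieving 9: Shift 1→Gallo, Shift 2→Gallo, Shift 3→Kapoor, Shift 4→Wu, Shift 5→Kapoor, Shift 6→Eriksen, Shift 7→Dubois+Leclerc, Shift 8→Wu.
Loads: Gallo 2/2, Kapoor 2/2, Wu 2/2, Dubois 1/1, Eriksen 1/1, Leclerc 1/1.

9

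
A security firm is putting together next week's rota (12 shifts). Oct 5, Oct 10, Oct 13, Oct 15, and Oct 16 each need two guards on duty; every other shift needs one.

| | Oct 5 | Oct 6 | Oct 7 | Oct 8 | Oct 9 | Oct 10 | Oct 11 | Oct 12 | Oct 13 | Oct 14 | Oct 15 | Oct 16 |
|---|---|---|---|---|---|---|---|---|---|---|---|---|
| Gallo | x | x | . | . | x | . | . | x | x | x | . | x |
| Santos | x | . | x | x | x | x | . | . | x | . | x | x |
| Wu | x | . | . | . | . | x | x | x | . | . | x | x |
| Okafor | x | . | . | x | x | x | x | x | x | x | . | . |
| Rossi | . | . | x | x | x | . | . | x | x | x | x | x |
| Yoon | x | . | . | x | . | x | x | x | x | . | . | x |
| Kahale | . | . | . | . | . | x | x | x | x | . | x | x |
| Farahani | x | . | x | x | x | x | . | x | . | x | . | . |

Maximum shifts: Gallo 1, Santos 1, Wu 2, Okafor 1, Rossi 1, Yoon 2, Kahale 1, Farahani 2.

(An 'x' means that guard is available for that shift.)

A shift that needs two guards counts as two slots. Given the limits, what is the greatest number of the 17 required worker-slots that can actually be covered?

Total capacity across all guards is 1+1+2+1+1+2+1+2 = 11, and 17 slots are needed, so at most 11 can be filled.
An assignment achieving 11: Oct 5→Yoon+Farahani, Oct 6→Gallo, Oct 7→Santos, Oct 8→Yoon, Oct 9→Farahani, Oct 10→Kahale, Oct 11→Wu, Oct 14→Okafor, Oct 15→Wu+Rossi.
Loads: Gallo 1/1, Santos 1/1, Wu 2/2, Okafor 1/1, Rossi 1/1, Yoon 2/2, Kahale 1/1, Farahani 2/2.

11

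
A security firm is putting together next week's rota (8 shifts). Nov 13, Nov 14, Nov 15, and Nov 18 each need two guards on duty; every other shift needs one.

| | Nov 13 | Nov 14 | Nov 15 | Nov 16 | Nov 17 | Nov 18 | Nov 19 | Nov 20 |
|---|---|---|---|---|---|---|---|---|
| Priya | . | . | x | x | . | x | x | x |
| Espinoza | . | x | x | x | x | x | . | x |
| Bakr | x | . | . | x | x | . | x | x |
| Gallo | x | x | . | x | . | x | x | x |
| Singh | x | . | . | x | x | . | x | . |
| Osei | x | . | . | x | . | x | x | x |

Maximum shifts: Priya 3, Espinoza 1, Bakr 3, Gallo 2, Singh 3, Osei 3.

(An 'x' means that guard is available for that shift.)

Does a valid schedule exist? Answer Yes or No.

Total capacity is 15 and 12 slots are needed, so capacity alone doesn't rule it out.
Shifts {Nov 14, Nov 15} need 4 worker-slots in total, but the guards available for any of those shifts (Priya, Espinoza, and Gallo) can supply at most 3 among them. So no valid schedule exists.

No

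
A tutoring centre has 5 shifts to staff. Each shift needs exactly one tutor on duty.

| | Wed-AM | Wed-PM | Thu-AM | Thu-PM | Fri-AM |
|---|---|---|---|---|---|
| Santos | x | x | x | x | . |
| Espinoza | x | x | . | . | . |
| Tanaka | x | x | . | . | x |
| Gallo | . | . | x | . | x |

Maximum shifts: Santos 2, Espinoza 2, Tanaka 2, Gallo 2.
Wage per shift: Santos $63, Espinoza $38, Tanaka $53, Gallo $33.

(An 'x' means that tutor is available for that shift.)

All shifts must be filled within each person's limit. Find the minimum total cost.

Thu-PM can only be covered by Santos, so that assignment is forced.
Picking the cheapest available tutor for each shift independently would cost $205, and that bound is achievable.
An optimal schedule: Wed-AM→Espinoza, Wed-PM→Espinoza, Thu-AM→Gallo, Thu-PM→Santos, Fri-AM→Gallo.
Total: 38 + 38 + 33 + 63 + 33 = $205.

$205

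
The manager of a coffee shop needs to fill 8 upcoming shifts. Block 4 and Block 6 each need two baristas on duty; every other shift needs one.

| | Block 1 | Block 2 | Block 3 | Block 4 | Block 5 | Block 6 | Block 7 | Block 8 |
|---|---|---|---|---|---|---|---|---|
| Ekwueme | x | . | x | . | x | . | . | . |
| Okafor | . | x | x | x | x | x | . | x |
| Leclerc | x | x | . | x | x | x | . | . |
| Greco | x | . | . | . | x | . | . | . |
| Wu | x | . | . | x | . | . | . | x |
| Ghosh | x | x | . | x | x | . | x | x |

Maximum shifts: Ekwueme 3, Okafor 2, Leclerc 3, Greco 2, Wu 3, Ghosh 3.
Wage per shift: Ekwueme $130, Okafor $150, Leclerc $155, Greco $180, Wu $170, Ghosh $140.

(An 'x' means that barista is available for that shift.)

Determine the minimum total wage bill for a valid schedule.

Block 6 can only be covered by Okafor and Leclerc, so that assignment is forced.
Block 7 can only be covered by Ghosh, so that assignment is forced.
Picking the cheapest available barista for each shift independently would cost $1405, but that ignores the shift limits.
An optimal schedule: Block 1→Ekwueme, Block 2→Ghosh, Block 3→Ekwueme, Block 4→Okafor+Leclerc, Block 5→Ekwueme, Block 6→Okafor+Leclerc, Block 7→Ghosh, Block 8→Ghosh.
Total: 130 + 140 + 130 + 150 + 155 + 130 + 150 + 155 + 140 + 140 = $1420.

$1420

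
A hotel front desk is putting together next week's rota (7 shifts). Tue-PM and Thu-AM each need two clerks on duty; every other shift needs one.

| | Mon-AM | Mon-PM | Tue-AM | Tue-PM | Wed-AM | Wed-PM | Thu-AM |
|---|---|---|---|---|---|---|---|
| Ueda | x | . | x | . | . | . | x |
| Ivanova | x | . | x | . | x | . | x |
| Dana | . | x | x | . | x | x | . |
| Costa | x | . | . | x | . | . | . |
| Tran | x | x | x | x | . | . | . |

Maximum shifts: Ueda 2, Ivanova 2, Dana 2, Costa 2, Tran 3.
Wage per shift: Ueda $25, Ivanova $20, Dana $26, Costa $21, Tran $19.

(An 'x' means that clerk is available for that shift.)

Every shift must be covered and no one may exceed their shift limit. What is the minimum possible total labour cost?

$190

Tue-PM can only be covered by Costa and Tran, so that assignment is forced.
Wed-PM can only be covered by Dana, so that assignment is forced.
Thu-AM can only be covered by Ueda and Ivanova, so that assignment is forced.
Picking the cheapest available clerk for each shift independently would cost $188, but that ignores the shift limits.
An optimal schedule: Mon-AM→Costa, Mon-PM→Tran, Tue-AM→Tran, Tue-PM→Tran+Costa, Wed-AM→Ivanova, Wed-PM→Dana, Thu-AM→Ivanova+Ueda.
Total: 21 + 19 + 19 + 19 + 21 + 20 + 26 + 20 + 25 = $190.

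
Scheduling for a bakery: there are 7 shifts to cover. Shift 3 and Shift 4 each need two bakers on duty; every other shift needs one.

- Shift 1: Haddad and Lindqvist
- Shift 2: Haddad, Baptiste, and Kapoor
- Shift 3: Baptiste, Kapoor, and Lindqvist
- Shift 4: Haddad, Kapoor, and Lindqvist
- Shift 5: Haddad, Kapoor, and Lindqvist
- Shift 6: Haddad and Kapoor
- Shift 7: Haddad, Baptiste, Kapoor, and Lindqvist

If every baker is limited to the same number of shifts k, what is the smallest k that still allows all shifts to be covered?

With 4 bakers and 9 worker-slots to fill, someone must work at least ⌈9/4⌉ = 3 shifts, so k ≥ 3.
k = 3 works: Shift 1→Haddad, Shift 2→Haddad, Shift 3→Baptiste+Kapoor, Shift 4→Kapoor+Lindqvist, Shift 5→Kapoor, Shift 6→Haddad, Shift 7→Baptiste.
Loads: Haddad 3, Baptiste 2, Kapoor 3, Lindqvist 1 — all ≤ 3.

3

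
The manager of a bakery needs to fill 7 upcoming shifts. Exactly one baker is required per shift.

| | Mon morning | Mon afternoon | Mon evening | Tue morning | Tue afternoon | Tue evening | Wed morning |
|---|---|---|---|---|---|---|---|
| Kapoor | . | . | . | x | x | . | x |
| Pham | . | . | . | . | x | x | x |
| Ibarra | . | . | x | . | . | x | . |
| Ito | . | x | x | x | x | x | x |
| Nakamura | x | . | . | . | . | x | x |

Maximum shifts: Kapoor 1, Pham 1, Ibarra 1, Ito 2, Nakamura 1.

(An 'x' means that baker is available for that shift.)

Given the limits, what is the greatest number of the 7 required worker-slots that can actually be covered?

6

Total capacity across all bakers is 1+1+1+2+1 = 6, and 7 slots are needed, so at most 6 can be filled.
An assignment achieving 6: Mon morning→Nakamura, Mon afternoon→Ito, Mon evening→Ibarra, Tue morning→Kapoor, Tue afternoon→Pham, Tue evening→Ito.
Loads: Kapoor 1/1, Pham 1/1, Ibarra 1/1, Ito 2/2, Nakamura 1/1.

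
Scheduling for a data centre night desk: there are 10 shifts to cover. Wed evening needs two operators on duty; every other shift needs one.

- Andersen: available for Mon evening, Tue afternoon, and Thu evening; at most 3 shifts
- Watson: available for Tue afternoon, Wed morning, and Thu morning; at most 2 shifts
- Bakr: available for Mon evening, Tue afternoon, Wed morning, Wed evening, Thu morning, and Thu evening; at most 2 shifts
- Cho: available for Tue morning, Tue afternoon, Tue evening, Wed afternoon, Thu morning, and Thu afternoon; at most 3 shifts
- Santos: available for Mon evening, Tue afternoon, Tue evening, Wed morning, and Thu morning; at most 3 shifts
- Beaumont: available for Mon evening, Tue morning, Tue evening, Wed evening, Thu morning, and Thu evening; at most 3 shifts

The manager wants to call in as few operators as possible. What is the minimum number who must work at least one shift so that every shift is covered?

11 slots to fill and no one can take more than 3, so at least ⌈11/3⌉ = 4 operators are needed.
Andersen, Bakr, Cho, and Beaumont alone can cover everything: Mon evening→Andersen, Tue morning→Cho, Tue afternoon→Andersen, Tue evening→Beaumont, Wed morning→Bakr, Wed afternoon→Cho, Wed evening→Bakr+Beaumont, Thu morning→Beaumont, Thu afternoon→Cho, Thu evening→Andersen.

4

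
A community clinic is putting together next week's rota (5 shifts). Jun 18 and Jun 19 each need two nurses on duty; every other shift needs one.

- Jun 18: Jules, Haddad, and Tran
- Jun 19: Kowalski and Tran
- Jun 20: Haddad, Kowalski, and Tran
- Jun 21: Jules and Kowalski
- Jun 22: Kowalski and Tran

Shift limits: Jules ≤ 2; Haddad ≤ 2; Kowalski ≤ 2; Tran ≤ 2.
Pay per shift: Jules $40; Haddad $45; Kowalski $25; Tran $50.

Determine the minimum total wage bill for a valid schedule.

$270

Jun 19 can only be covered by Kowalski and Tran, so that assignment is forced.
Picking the cheapest available nurse for each shift independently would cost $235, but that ignores the shift limits.
An optimal schedule: Jun 18→Jules+Haddad, Jun 19→Kowalski+Tran, Jun 20→Haddad, Jun 21→Jules, Jun 22→Kowalski.
Total: 40 + 45 + 25 + 50 + 45 + 40 + 25 = $270.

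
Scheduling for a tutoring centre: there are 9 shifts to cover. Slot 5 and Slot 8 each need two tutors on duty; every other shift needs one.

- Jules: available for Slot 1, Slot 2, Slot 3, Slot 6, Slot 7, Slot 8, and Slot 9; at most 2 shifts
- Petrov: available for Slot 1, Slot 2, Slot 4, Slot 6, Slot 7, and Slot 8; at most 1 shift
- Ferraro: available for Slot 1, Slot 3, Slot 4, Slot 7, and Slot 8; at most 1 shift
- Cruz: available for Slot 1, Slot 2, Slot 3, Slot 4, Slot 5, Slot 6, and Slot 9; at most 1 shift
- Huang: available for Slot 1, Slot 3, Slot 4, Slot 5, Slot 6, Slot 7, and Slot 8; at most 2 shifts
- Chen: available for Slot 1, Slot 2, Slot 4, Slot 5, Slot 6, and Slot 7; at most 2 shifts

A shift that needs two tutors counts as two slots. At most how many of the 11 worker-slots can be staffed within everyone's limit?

9

Total capacity across all tutors is 2+1+1+1+2+2 = 9, and 11 slots are needed, so at most 9 can be filled.
An assignment achieving 9: Slot 2→Jules, Slot 3→Ferraro, Slot 4→Chen, Slot 5→Cruz+Huang, Slot 6→Chen, Slot 8→Petrov+Huang, Slot 9→Jules.
Loads: Jules 2/2, Petrov 1/1, Ferraro 1/1, Cruz 1/1, Huang 2/2, Chen 2/2.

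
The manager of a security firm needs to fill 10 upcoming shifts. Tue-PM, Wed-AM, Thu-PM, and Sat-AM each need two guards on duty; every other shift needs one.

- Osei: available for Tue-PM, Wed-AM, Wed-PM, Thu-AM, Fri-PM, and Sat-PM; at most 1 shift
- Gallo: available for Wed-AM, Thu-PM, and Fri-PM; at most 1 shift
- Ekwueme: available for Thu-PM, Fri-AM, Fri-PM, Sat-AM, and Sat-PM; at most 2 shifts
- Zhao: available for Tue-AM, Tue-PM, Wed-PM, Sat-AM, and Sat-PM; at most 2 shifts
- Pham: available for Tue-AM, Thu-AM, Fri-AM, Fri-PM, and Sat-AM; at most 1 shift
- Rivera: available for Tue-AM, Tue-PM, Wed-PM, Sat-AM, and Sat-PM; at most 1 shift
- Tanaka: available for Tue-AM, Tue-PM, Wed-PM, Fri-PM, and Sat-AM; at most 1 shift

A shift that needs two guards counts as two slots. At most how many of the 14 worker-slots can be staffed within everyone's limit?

Total capacity across all guards is 1+1+2+2+1+1+1 = 9, and 14 slots are needed, so at most 9 can be filled.
An assignment achieving 9: Tue-AM→Zhao, Tue-PM→Zhao+Rivera, Wed-AM→Osei+Gallo, Wed-PM→Tanaka, Thu-AM→Pham, Thu-PM→Ekwueme, Fri-AM→Ekwueme.
Loads: Osei 1/1, Gallo 1/1, Ekwueme 2/2, Zhao 2/2, Pham 1/1, Rivera 1/1, Tanaka 1/1.

9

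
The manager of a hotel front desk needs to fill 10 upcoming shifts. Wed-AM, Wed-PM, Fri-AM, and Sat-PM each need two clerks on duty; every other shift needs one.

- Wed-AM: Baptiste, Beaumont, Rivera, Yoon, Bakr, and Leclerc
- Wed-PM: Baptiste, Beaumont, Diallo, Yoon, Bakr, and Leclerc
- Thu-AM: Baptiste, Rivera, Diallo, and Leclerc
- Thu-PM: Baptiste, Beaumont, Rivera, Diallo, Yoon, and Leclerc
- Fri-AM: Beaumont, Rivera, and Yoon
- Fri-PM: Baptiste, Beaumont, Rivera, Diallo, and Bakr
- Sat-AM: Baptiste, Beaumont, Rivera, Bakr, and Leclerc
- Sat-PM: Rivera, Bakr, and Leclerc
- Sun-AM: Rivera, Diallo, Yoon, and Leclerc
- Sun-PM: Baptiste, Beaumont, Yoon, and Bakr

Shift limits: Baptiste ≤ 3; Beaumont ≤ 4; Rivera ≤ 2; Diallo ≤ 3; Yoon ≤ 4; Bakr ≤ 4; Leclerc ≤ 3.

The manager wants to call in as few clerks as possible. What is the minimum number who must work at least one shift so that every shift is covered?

14 slots to fill and no one can take more than 4, so at least ⌈14/4⌉ = 4 clerks are needed.
Beaumont, Rivera, Yoon, and Bakr alone can cover everything: Wed-AM→Yoon+Bakr, Wed-PM→Beaumont+Yoon, Thu-AM→Rivera, Thu-PM→Beaumont, Fri-AM→Beaumont+Yoon, Fri-PM→Beaumont, Sat-AM→Bakr, Sat-PM→Rivera+Bakr, Sun-AM→Yoon, Sun-PM→Bakr.

4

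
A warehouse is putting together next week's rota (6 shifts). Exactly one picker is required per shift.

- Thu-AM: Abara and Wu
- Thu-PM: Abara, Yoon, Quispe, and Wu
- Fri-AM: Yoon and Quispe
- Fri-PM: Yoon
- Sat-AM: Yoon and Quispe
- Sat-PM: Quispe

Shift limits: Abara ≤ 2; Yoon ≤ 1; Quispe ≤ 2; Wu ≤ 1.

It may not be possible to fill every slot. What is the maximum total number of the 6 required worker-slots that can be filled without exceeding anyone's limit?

Total capacity across all pickers is 2+1+2+1 = 6, and 6 slots are needed, so at most 6 can be filled.
Shifts {Fri-AM, Fri-PM, Sat-AM, Sat-PM} need 4 slots but only Yoon and Quispe are available for them, supplying at most 3 — so at least 1 slot must go unfilled.
An assignment achieving 5: Thu-AM→Abara, Thu-PM→Abara, Fri-AM→Quispe, Fri-PM→Yoon, Sat-PM→Quispe.
Loads: Abara 2/2, Yoon 1/1, Quispe 2/2, Wu 0/1.

5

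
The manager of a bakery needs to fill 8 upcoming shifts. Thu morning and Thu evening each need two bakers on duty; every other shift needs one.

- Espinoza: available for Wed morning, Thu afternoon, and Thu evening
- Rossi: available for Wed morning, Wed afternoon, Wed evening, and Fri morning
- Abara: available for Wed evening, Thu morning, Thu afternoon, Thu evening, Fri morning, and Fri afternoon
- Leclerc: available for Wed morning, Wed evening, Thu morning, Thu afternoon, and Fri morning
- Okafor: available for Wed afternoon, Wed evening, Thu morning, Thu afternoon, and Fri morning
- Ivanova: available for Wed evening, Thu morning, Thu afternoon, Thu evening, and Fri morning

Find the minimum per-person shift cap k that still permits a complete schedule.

2

With 6 bakers and 10 worker-slots to fill, someone must work at least ⌈10/6⌉ = 2 shifts, so k ≥ 2.
k = 2 works: Wed morning→Espinoza, Wed afternoon→Rossi, Wed evening→Rossi, Thu morning→Okafor+Ivanova, Thu afternoon→Leclerc, Thu evening→Espinoza+Abara, Fri morning→Leclerc, Fri afternoon→Abara.
Loads: Espinoza 2, Rossi 2, Abara 2, Leclerc 2, Okafor 1, Ivanova 1 — all ≤ 2.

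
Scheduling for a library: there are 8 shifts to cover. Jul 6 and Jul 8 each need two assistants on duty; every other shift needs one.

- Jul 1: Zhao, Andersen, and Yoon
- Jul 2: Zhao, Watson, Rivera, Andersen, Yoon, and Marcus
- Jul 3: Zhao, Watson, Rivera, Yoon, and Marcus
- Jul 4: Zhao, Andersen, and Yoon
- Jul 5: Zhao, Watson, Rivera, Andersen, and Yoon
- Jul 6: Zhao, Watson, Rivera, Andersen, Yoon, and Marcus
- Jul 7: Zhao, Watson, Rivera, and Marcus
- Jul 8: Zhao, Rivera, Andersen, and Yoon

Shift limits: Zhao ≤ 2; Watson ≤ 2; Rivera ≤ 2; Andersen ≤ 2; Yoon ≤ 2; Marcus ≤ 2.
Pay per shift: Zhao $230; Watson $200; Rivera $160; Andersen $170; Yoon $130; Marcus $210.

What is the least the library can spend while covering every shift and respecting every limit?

Picking the cheapest available assistant for each shift independently would cost $1390, but that ignores the shift limits.
An optimal schedule: Jul 1→Yoon, Jul 2→Marcus, Jul 3→Watson, Jul 4→Yoon, Jul 5→Andersen, Jul 6→Watson+Marcus, Jul 7→Rivera, Jul 8→Rivera+Andersen.
Total: 130 + 210 + 200 + 130 + 170 + 200 + 210 + 160 + 160 + 170 = $1740.

$1740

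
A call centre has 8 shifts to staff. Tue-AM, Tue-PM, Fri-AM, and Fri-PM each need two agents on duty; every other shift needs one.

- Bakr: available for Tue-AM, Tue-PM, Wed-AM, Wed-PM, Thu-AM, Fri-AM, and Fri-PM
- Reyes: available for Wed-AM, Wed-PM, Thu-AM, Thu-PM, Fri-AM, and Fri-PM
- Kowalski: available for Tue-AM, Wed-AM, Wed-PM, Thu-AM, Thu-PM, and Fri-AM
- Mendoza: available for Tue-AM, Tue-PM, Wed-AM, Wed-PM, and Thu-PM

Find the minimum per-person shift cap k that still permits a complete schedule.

3

With 4 agents and 12 worker-slots to fill, someone must work at least ⌈12/4⌉ = 3 shifts, so k ≥ 3.
k = 3 works: Tue-AM→Bakr+Kowalski, Tue-PM→Bakr+Mendoza, Wed-AM→Mendoza, Wed-PM→Mendoza, Thu-AM→Reyes, Thu-PM→Kowalski, Fri-AM→Reyes+Kowalski, Fri-PM→Bakr+Reyes.
Loads: Bakr 3, Reyes 3, Kowalski 3, Mendoza 3 — all ≤ 3.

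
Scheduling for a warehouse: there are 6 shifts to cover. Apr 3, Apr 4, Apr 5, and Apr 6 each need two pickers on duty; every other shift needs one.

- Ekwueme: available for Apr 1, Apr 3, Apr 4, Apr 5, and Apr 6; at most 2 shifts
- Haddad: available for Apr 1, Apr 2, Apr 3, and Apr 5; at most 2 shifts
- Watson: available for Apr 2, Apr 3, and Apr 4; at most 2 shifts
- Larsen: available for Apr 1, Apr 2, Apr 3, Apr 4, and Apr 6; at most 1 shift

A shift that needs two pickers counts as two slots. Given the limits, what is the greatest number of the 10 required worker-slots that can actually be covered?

7

Total capacity across all pickers is 2+2+2+1 = 7, and 10 slots are needed, so at most 7 can be filled.
An assignment achieving 7: Apr 1→Haddad, Apr 2→Watson, Apr 4→Watson, Apr 5→Ekwueme+Haddad, Apr 6→Ekwueme+Larsen.
Loads: Ekwueme 2/2, Haddad 2/2, Watson 2/2, Larsen 1/1.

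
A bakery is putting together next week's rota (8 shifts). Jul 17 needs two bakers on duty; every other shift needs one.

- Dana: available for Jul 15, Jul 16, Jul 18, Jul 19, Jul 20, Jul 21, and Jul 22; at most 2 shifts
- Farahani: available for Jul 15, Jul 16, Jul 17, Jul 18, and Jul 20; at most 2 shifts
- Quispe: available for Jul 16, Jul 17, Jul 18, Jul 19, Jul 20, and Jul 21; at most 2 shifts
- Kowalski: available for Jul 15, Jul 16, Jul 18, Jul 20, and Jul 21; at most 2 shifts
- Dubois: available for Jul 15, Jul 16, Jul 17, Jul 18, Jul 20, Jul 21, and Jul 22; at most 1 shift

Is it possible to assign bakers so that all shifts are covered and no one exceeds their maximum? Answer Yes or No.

One valid schedule: Jul 15→Farahani, Jul 16→Kowalski, Jul 17→Farahani+Quispe, Jul 18→Kowalski, Jul 19→Dana, Jul 20→Dubois, Jul 21→Quispe, Jul 22→Dana.
Loads: Dana 2/2, Farahani 2/2, Quispe 2/2, Kowalski 2/2, Dubois 1/1 — all within limits.

Yes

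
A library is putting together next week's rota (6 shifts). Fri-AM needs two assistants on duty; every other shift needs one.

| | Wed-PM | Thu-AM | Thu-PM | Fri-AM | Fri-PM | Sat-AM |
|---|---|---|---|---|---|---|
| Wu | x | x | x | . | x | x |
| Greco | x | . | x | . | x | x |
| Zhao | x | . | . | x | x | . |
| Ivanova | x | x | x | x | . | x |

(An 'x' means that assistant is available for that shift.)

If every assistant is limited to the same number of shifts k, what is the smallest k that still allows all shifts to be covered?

2

With 4 assistants and 7 worker-slots to fill, someone must work at least ⌈7/4⌉ = 2 shifts, so k ≥ 2.
k = 2 works: Wed-PM→Zhao, Thu-AM→Wu, Thu-PM→Wu, Fri-AM→Zhao+Ivanova, Fri-PM→Greco, Sat-AM→Greco.
Loads: Wu 2, Greco 2, Zhao 2, Ivanova 1 — all ≤ 2.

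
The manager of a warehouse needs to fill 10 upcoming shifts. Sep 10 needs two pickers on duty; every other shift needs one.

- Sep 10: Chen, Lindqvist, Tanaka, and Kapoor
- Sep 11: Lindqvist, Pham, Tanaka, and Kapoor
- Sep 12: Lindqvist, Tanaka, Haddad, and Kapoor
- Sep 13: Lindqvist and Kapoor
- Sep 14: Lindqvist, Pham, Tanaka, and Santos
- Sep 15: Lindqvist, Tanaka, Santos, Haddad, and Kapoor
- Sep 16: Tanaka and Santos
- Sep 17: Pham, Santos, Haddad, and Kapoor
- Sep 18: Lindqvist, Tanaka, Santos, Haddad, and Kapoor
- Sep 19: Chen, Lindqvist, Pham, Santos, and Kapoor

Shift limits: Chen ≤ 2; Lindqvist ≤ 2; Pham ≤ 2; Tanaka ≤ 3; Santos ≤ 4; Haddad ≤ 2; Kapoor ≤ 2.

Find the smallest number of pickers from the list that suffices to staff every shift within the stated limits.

4

11 slots to fill and no one can take more than 4, so at least ⌈11/4⌉ = 3 pickers are needed.
Any 3 pickers together have capacity at most 4+3+2 = 9 < 11 slots, so 3 can never suffice.
Chen, Lindqvist, Tanaka, and Santos alone can cover everything: Sep 10→Chen+Tanaka, Sep 11→Lindqvist, Sep 12→Tanaka, Sep 13→Lindqvist, Sep 14→Santos, Sep 15→Santos, Sep 16→Tanaka, Sep 17→Santos, Sep 18→Santos, Sep 19→Chen.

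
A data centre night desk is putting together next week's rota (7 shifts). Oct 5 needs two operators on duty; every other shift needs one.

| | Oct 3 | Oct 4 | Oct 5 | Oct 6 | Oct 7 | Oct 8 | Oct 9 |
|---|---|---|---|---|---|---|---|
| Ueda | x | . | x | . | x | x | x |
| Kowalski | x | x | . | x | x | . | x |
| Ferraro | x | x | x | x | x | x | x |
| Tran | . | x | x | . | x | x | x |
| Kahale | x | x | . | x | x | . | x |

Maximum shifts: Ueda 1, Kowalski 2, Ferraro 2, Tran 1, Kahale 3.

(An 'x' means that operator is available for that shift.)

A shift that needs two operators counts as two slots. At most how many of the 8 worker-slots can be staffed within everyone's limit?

Total capacity across all operators is 1+2+2+1+3 = 9, and 8 slots are needed, so at most 8 can be filled.
An assignment achieving 8: Oct 3→Kowalski, Oct 4→Tran, Oct 5→Ueda+Ferraro, Oct 6→Kowalski, Oct 7→Kahale, Oct 8→Ferraro, Oct 9→Kahale.
Loads: Ueda 1/1, Kowalski 2/2, Ferraro 2/2, Tran 1/1, Kahale 2/3.

8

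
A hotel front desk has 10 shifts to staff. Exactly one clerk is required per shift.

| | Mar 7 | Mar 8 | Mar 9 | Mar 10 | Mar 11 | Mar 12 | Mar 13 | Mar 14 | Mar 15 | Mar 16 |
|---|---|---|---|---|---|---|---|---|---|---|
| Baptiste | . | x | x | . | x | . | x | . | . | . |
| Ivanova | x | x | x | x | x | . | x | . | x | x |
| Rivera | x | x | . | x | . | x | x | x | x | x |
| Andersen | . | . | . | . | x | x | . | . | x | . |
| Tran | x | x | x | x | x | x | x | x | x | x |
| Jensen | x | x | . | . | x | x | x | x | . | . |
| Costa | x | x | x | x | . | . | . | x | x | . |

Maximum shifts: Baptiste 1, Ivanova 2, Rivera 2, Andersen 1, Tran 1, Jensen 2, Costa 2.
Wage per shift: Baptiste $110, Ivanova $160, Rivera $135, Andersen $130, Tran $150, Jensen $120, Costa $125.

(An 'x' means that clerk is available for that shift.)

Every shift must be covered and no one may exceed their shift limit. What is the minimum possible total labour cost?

$1310

Picking the cheapest available clerk for each shift independently would cost $1185, but that ignores the shift limits.
An optimal schedule: Mar 7→Costa, Mar 8→Ivanova, Mar 9→Baptiste, Mar 10→Costa, Mar 11→Andersen, Mar 12→Jensen, Mar 13→Rivera, Mar 14→Jensen, Mar 15→Tran, Mar 16→Rivera.
Total: 125 + 160 + 110 + 125 + 130 + 120 + 135 + 120 + 150 + 135 = $1310.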